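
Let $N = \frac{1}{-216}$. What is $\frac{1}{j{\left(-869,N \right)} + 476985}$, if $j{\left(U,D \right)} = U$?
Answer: $\frac{1}{476116} \approx 2.1003 \cdot 10^{-6}$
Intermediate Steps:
$N = - \frac{1}{216} \approx -0.0046296$
$\frac{1}{j{\left(-869,N \right)} + 476985} = \frac{1}{-869 + 476985} = \frac{1}{476116}$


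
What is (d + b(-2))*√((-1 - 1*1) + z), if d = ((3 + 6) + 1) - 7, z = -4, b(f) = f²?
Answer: 7*I*√6 ≈ 17.146*I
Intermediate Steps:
d = 3 (d = (9 + 1) - 7 = 10 - 7 = 3)
(d + b(-2))*√((-1 - 1*1) + z) = (3 + (-2)²)*√((-1 - 1*1) - 4) = (3 + 4)*√((-1 - 1) - 4) = 7*√(-2 - 4) = 7*√(-6) = 7*(I*√6) = 7*I*√6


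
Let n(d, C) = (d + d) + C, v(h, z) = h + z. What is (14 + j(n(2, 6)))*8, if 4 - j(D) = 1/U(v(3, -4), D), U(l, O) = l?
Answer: 152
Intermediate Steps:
n(d, C) = C + 2*d (n(d, C) = 2*d + C = C + 2*d)
j(D) = 5 (j(D) = 4 - 1/(3 - 4) = 4 - 1/(-1) = 4 - 1*(-1) = 4 + 1 = 5)
(14 + j(n(2, 6)))*8 = (14 + 5)*8 = 19*8 = 152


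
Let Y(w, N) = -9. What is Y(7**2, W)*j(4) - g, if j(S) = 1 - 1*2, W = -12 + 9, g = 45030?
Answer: -45021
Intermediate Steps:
W = -3
j(S) = -1 (j(S) = 1 - 2 = -1)
Y(7**2, W)*j(4) - g = -9*(-1) - 1*45030 = 9 - 45030 = -45021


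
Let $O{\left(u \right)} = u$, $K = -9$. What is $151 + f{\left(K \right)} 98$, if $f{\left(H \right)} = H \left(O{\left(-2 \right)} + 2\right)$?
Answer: $151$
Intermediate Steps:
$f{\left(H \right)} = 0$ ($f{\left(H \right)} = H \left(-2 + 2\right) = H 0 = 0$)
$151 + f{\left(K \right)} 98 = 151 + 0 \cdot 98 = 151 + 0 = 151$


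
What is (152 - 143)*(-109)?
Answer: -981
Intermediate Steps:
(152 - 143)*(-109) = 9*(-109) = -981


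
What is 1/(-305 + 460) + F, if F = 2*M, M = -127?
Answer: -39369/155 ≈ -253.99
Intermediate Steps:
F = -254 (F = 2*(-127) = -254)
1/(-305 + 460) + F = 1/(-305 + 460) - 254 = 1/155 - 254 = -39369/155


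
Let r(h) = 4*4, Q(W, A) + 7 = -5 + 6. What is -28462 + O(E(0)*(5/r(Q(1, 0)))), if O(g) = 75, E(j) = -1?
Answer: -28387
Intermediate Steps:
Q(W, A) = -6 (Q(W, A) = -7 + (-5 + 6) = -7 + 1 = -6)
r(h) = 16
-28462 + O(E(0)*(5/r(Q(1, 0)))) = -28462 + 75 = -28387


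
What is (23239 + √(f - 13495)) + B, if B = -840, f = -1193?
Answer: 22399 + 12*I*√102 ≈ 22399.0 + 121.19*I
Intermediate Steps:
(23239 + √(f - 13495)) + B = (23239 + √(-1193 - 13495)) - 840 = (23239 + √(-14688)) - 840 = (23239 + 12*I*√102) - 840 = 22399 + 12*I*√102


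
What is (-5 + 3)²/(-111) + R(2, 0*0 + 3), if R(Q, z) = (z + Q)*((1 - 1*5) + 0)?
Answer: -2224/111 ≈ -20.036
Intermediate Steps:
R(Q, z) = -4*Q - 4*z (R(Q, z) = (Q + z)*((1 - 5) + 0) = (Q + z)*(-4 + 0) = (Q + z)*(-4) = -4*Q - 4*z)
(-5 + 3)²/(-111) + R(2, 0*0 + 3) = (-5 + 3)²/(-111) + (-4*2 - 4*(0*0 + 3)) = -1/111*(-2)² + (-8 - 4*(0 + 3)) = -1/111*4 + (-8 - 4*3) = -4/111 + (-8 - 12) = -4/111 - 20 = -2224/111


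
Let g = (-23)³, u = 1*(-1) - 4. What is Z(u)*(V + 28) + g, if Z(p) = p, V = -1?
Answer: -12302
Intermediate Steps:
u = -5 (u = -1 - 4 = -5)
g = -12167
Z(u)*(V + 28) + g = -5*(-1 + 28) - 12167 = -5*27 - 12167 = -135 - 12167 = -12302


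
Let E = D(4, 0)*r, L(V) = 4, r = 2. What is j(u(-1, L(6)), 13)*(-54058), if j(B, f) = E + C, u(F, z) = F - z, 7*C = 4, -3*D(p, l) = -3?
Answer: -973044/7 ≈ -1.3901e+5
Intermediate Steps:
D(p, l) = 1 (D(p, l) = -⅓*(-3) = 1)
C = 4/7 (C = (⅐)*4 = 4/7 ≈ 0.57143)
E = 2 (E = 1*2 = 2)
j(B, f) = 18/7 (j(B, f) = 2 + 4/7 = 18/7)
j(u(-1, L(6)), 13)*(-54058) = (18/7)*(-54058) = -973044/7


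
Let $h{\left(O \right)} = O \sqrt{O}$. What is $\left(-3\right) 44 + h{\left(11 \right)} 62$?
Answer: $-132 + 682 \sqrt{11} \approx 2129.9$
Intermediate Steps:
$h{\left(O \right)} = O^{\frac{3}{2}}$
$\left(-3\right) 44 + h{\left(11 \right)} 62 = \left(-3\right) 44 + 11^{\frac{3}{2}} \cdot 62 = -132 + 11 \sqrt{11} \cdot 62 = -132 + 682 \sqrt{11}$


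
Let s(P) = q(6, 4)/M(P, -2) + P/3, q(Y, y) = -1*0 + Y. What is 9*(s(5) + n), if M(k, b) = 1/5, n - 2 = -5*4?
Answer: 123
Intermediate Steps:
q(Y, y) = Y (q(Y, y) = 0 + Y = Y)
n = -18 (n = 2 - 5*4 = 2 - 20 = -18)
M(k, b) = ⅕ (M(k, b) = 1*(⅕) = ⅕)
s(P) = 30 + P/3 (s(P) = 6/(⅕) + P/3 = 6*5 + P*(⅓) = 30 + P/3)
9*(s(5) + n) = 9*((30 + (⅓)*5) - 18) = 9*((30 + 5/3) - 18) = 9*(95/3 - 18) = 9*(41/3) = 123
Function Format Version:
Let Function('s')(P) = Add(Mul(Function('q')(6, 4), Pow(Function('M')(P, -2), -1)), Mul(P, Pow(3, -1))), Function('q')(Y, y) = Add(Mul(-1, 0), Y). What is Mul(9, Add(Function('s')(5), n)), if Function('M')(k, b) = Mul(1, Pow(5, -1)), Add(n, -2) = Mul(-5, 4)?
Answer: 123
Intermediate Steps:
Function('q')(Y, y) = Y (Function('q')(Y, y) = Add(0, Y) = Y)
n = -18 (n = Add(2, Mul(-5, 4)) = Add(2, -20) = -18)
Function('M')(k, b) = Rational(1, 5) (Function('M')(k, b) = Mul(1, Rational(1, 5)) = Rational(1, 5))
Function('s')(P) = Add(30, Mul(Rational(1, 3), P)) (Function('s')(P) = Add(Mul(6, Pow(Rational(1, 5), -1)), Mul(P, Pow(3, -1))) = Add(Mul(6, 5), Mul(P, Rational(1, 3))) = Add(30, Mul(Rational(1, 3), P)))
Mul(9, Add(Function('s')(5), n)) = Mul(9, Add(Add(30, Mul(Rational(1, 3), 5)), -18)) = Mul(9, Add(Add(30, Rational(5, 3)), -18)) = Mul(9, Add(Rational(95, 3), -18)) = Mul(9, Rational(41, 3)) = 123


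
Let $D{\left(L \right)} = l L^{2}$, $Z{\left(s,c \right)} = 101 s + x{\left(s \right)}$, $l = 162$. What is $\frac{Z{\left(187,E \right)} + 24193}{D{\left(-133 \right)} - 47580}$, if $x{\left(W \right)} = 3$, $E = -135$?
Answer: $\frac{14361}{939346} \approx 0.015288$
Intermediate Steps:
$Z{\left(s,c \right)} = 3 + 101 s$ ($Z{\left(s,c \right)} = 101 s + 3 = 3 + 101 s$)
$D{\left(L \right)} = 162 L^{2}$
$\frac{Z{\left(187,E \right)} + 24193}{D{\left(-133 \right)} - 47580} = \frac{\left(3 + 101 \cdot 187\right) + 24193}{162 \left(-133\right)^{2} - 47580} = \frac{\left(3 + 18887\right) + 24193}{162 \cdot 17689 - 47580} = \frac{18890 + 24193}{2865618 - 47580} = \frac{43083}{2818038} = 43083 \cdot \frac{1}{2818038} = \frac{14361}{939346}$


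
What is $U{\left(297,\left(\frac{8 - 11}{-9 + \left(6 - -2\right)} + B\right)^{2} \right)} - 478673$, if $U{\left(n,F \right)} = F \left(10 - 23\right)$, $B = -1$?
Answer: $-478725$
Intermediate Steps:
$U{\left(n,F \right)} = - 13 F$ ($U{\left(n,F \right)} = F \left(-13\right) = - 13 F$)
$U{\left(297,\left(\frac{8 - 11}{-9 + \left(6 - -2\right)} + B\right)^{2} \right)} - 478673 = - 13 \left(\frac{8 - 11}{-9 + \left(6 - -2\right)} - 1\right)^{2} - 478673 = - 13 \left(- \frac{3}{-9 + \left(6 + 2\right)} - 1\right)^{2} - 478673 = - 13 \left(- \frac{3}{-9 + 8} - 1\right)^{2} - 478673 = - 13 \left(- \frac{3}{-1} - 1\right)^{2} - 478673 = - 13 \left(\left(-3\right) \left(-1\right) - 1\right)^{2} - 478673 = - 13 \left(3 - 1\right)^{2} - 478673 = - 13 \cdot 2^{2} - 478673 = \left(-13\right) 4 - 478673 = -52 - 478673 = -478725$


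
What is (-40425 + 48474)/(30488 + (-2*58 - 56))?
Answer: 8049/30316 ≈ 0.26550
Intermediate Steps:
(-40425 + 48474)/(30488 + (-2*58 - 56)) = 8049/(30488 + (-116 - 56)) = 8049/(30488 - 172) = 8049/30316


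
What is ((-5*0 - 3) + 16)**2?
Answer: 169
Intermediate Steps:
((-5*0 - 3) + 16)**2 = ((0 - 3) + 16)**2 = (-3 + 16)**2 = 13**2 = 169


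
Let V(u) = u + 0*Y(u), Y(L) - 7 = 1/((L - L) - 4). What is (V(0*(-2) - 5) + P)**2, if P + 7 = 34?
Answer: 484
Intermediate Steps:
P = 27 (P = -7 + 34 = 27)
Y(L) = 27/4 (Y(L) = 7 + 1/((L - L) - 4) = 7 + 1/(0 - 4) = 7 + 1/(-4) = 7 - 1/4 = 27/4)
V(u) = u (V(u) = u + 0*(27/4) = u + 0 = u)
(V(0*(-2) - 5) + P)**2 = ((0*(-2) - 5) + 27)**2 = ((0 - 5) + 27)**2 = (-5 + 27)**2 = 22**2 = 484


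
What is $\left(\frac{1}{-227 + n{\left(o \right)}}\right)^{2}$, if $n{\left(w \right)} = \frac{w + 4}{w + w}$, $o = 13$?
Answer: $\frac{676}{34633225} \approx 1.9519 \cdot 10^{-5}$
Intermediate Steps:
$n{\left(w \right)} = \frac{4 + w}{2 w}$
$\left(\frac{1}{-227 + n{\left(o \right)}}\right)^{2} = \left(\frac{1}{-227 + \frac{4 + 13}{2 \cdot 13}}\right)^{2} = \left(\frac{1}{-227 + \frac{1}{2} \cdot \frac{1}{13} \cdot 17}\right)^{2} = \left(\frac{1}{-227 + \frac{17}{26}}\right)^{2} = \left(\frac{1}{- \frac{5885}{26}}\right)^{2} = \left(- \frac{26}{5885}\right)^{2} = \frac{676}{34633225}$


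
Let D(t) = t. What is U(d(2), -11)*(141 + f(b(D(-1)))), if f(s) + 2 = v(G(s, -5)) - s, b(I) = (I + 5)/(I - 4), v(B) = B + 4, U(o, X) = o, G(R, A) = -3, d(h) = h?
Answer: 1408/5 ≈ 281.60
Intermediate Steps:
v(B) = 4 + B
b(I) = (5 + I)/(-4 + I)
f(s) = -1 - s (f(s) = -2 + ((4 - 3) - s) = -2 + (1 - s) = -1 - s)
U(d(2), -11)*(141 + f(b(D(-1)))) = 2*(141 + (-1 - (5 - 1)/(-4 - 1))) = 2*(141 + (-1 - 4/(-5))) = 2*(141 + (-1 - (-1)*4/5)) = 2*(141 + (-1 - 1*(-⅘))) = 2*(141 + (-1 + ⅘)) = 2*(141 - ⅕) = 2*(704/5) = 1408/5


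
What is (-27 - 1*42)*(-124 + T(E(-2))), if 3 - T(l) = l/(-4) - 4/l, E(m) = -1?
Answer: 34569/4 ≈ 8642.3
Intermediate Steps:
T(l) = 3 + 4/l + l/4 (T(l) = 3 - (l/(-4) - 4/l) = 3 - (l*(-¼) - 4/l) = 3 - (-l/4 - 4/l) = 3 - (-4/l - l/4) = 3 + (4/l + l/4) = 3 + 4/l + l/4)
(-27 - 1*42)*(-124 + T(E(-2))) = (-27 - 1*42)*(-124 + (3 + 4/(-1) + (¼)*(-1))) = (-27 - 42)*(-124 + (3 + 4*(-1) - ¼)) = -69*(-124 + (3 - 4 - ¼)) = -69*(-124 - 5/4) = -69*(-501/4) = 34569/4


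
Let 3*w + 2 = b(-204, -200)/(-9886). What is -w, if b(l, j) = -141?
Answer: 19631/29658 ≈ 0.66191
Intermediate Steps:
w = -19631/29658 (w = -⅔ + (-141/(-9886))/3 = -⅔ + (-141*(-1/9886))/3 = -⅔ + (⅓)*(141/9886) = -⅔ + 47/9886 = -19631/29658 ≈ -0.66191)
-w = -1*(-19631/29658) = 19631/29658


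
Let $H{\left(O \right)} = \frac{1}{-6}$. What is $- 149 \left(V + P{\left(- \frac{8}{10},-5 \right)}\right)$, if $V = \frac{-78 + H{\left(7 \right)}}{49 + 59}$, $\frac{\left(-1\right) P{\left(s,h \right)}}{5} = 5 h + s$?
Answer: $- \frac{12385327}{648} \approx -19113.0$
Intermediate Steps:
$H{\left(O \right)} = - \frac{1}{6}$
$P{\left(s,h \right)} = - 25 h - 5 s$ ($P{\left(s,h \right)} = - 5 \left(5 h + s\right) = - 5 \left(s + 5 h\right) = - 25 h - 5 s$)
$V = - \frac{469}{648}$ ($V = \frac{-78 - \frac{1}{6}}{49 + 59} = - \frac{469}{6 \cdot 108} = \left(- \frac{469}{6}\right) \frac{1}{108} = - \frac{469}{648} \approx -0.72377$)
$- 149 \left(V + P{\left(- \frac{8}{10},-5 \right)}\right) = - 149 \left(- \frac{469}{648} - \left(-125 + 5 \left(- \frac{8}{10}\right)\right)\right) = - 149 \left(- \frac{469}{648} + \left(125 - 5 \left(\left(-8\right) \frac{1}{10}\right)\right)\right) = - 149 \left(- \frac{469}{648} + \left(125 - -4\right)\right) = - 149 \left(- \frac{469}{648} + \left(125 + 4\right)\right) = - 149 \left(- \frac{469}{648} + 129\right) = \left(-149\right) \frac{83123}{648} = - \frac{12385327}{648}$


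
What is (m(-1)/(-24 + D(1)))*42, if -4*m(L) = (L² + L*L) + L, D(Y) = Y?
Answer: 21/46 ≈ 0.45652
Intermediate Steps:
m(L) = -L²/2 - L/4 (m(L) = -((L² + L*L) + L)/4 = -((L² + L²) + L)/4 = -(2*L² + L)/4 = -(L + 2*L²)/4 = -L²/2 - L/4)
(m(-1)/(-24 + D(1)))*42 = ((-¼*(-1)*(1 + 2*(-1)))/(-24 + 1))*42 = ((-¼*(-1)*(1 - 2))/(-23))*42 = -(-1)*(-1)*(-1)/92*42 = -1/23*(-¼)*42 = (1/92)*42 = 21/46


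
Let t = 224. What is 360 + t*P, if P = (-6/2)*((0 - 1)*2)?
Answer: 1704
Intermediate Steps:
P = 6 (P = (-6*1/2)*(-1*2) = -3*(-2) = 6)
360 + t*P = 360 + 224*6 = 360 + 1344 = 1704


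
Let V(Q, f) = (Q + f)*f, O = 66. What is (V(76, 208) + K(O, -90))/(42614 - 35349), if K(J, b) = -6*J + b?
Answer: 58586/7265 ≈ 8.0641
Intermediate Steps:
K(J, b) = b - 6*J
V(Q, f) = f*(Q + f)
(V(76, 208) + K(O, -90))/(42614 - 35349) = (208*(76 + 208) + (-90 - 6*66))/(42614 - 35349) = (208*284 + (-90 - 396))/7265 = (59072 - 486)*(1/7265) = 58586*(1/7265) = 58586/7265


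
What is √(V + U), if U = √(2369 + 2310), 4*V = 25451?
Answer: √(25451 + 4*√4679)/2 ≈ 80.194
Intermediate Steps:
V = 25451/4 (V = (¼)*25451 = 25451/4 ≈ 6362.8)
U = √4679 ≈ 68.403
√(V + U) = √(25451/4 + √4679)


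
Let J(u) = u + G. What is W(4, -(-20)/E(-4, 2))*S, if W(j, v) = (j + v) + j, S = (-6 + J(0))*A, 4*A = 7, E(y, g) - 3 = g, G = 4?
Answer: -42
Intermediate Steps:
E(y, g) = 3 + g
J(u) = 4 + u (J(u) = u + 4 = 4 + u)
A = 7/4 (A = (¼)*7 = 7/4 ≈ 1.7500)
S = -7/2 (S = (-6 + (4 + 0))*(7/4) = (-6 + 4)*(7/4) = -2*7/4 = -7/2 ≈ -3.5000)
W(j, v) = v + 2*j
W(4, -(-20)/E(-4, 2))*S = (-(-20)/(3 + 2) + 2*4)*(-7/2) = (-(-20)/5 + 8)*(-7/2) = (-5*(-⅘) + 8)*(-7/2) = (4 + 8)*(-7/2) = 12*(-7/2) = -42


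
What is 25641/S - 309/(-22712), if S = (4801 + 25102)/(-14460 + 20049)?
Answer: 191459428995/39950408 ≈ 4792.4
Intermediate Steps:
S = 29903/5589 ≈ 5.3503
25641/S - 309/(-22712) = 25641/(29903/5589) - 309/(-22712) = 25641*(5589/29903) - 309*(-1/22712) = 143307549/29903 + 309/22712 = 191459428995/39950408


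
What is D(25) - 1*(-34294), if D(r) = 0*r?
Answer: 34294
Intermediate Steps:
D(r) = 0
D(25) - 1*(-34294) = 0 - 1*(-34294) = 0 + 34294 = 34294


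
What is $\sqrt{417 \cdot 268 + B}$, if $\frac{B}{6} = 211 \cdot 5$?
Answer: $\sqrt{118086} \approx 343.64$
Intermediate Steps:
$B = 6330$ ($B = 6 \cdot 211 \cdot 5 = 6 \cdot 1055 = 6330$)
$\sqrt{417 \cdot 268 + B} = \sqrt{417 \cdot 268 + 6330} = \sqrt{111756 + 6330} = \sqrt{118086}$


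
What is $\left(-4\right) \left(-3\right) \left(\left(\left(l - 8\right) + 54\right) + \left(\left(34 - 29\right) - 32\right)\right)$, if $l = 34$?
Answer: $636$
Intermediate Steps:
$\left(-4\right) \left(-3\right) \left(\left(\left(l - 8\right) + 54\right) + \left(\left(34 - 29\right) - 32\right)\right) = \left(-4\right) \left(-3\right) \left(\left(\left(34 - 8\right) + 54\right) + \left(\left(34 - 29\right) - 32\right)\right) = 12 \left(\left(26 + 54\right) + \left(5 - 32\right)\right) = 12 \left(80 - 27\right) = 12 \cdot 53 = 636$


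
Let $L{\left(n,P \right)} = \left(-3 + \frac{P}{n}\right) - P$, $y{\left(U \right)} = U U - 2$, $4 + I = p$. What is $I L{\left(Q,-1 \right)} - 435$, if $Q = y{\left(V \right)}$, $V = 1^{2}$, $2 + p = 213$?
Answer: $-642$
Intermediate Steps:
$p = 211$ ($p = -2 + 213 = 211$)
$V = 1$
$I = 207$ ($I = -4 + 211 = 207$)
$y{\left(U \right)} = -2 + U^{2}$ ($y{\left(U \right)} = U^{2} - 2 = -2 + U^{2}$)
$Q = -1$ ($Q = -2 + 1^{2} = -2 + 1 = -1$)
$L{\left(n,P \right)} = -3 - P + \frac{P}{n}$
$I L{\left(Q,-1 \right)} - 435 = 207 \left(-3 - -1 - \frac{1}{-1}\right) - 435 = 207 \left(-3 + 1 - -1\right) - 435 = 207 \left(-3 + 1 + 1\right) - 435 = 207 \left(-1\right) - 435 = -207 - 435 = -642$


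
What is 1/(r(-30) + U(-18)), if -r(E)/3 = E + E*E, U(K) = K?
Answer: -1/2628 ≈ -0.00038052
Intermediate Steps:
r(E) = -3*E - 3*E**2 (r(E) = -3*(E + E*E) = -3*(E + E**2) = -3*E - 3*E**2)
1/(r(-30) + U(-18)) = 1/(-3*(-30)*(1 - 30) - 18) = 1/(-3*(-30)*(-29) - 18) = 1/(-2610 - 18) = 1/(-2628) = -1/2628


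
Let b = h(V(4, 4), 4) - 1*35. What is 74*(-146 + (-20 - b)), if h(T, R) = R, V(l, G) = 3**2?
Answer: -9990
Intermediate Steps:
V(l, G) = 9
b = -31 (b = 4 - 1*35 = 4 - 35 = -31)
74*(-146 + (-20 - b)) = 74*(-146 + (-20 - 1*(-31))) = 74*(-146 + (-20 + 31)) = 74*(-146 + 11) = 74*(-135) = -9990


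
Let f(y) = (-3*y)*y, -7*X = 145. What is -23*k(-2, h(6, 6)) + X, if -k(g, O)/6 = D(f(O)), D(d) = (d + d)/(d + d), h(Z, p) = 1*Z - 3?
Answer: 821/7 ≈ 117.29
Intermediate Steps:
X = -145/7 (X = -1/7*145 = -145/7 ≈ -20.714)
h(Z, p) = -3 + Z (h(Z, p) = Z - 3 = -3 + Z)
f(y) = -3*y**2
D(d) = 1 (D(d) = (2*d)/((2*d)) = (2*d)*(1/(2*d)) = 1)
k(g, O) = -6 (k(g, O) = -6*1 = -6)
-23*k(-2, h(6, 6)) + X = -23*(-6) - 145/7 = 138 - 145/7 = 821/7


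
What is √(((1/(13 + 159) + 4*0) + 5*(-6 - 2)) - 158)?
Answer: 7*I*√29885/86 ≈ 14.071*I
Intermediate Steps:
√(((1/(13 + 159) + 4*0) + 5*(-6 - 2)) - 158) = √(((1/172 + 0) + 5*(-8)) - 158) = √(((1/172 + 0) - 40) - 158) = √((1/172 - 40) - 158) = √(-6879/172 - 158) = √(-34055/172) = 7*I*√29885/86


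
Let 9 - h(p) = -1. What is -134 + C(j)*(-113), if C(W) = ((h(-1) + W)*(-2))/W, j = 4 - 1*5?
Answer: -2168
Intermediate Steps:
j = -1 (j = 4 - 5 = -1)
h(p) = 10 (h(p) = 9 - 1*(-1) = 9 + 1 = 10)
C(W) = (-20 - 2*W)/W (C(W) = ((10 + W)*(-2))/W = (-20 - 2*W)/W)
-134 + C(j)*(-113) = -134 + (-2 - 20/(-1))*(-113) = -134 + (-2 - 20*(-1))*(-113) = -134 + (-2 + 20)*(-113) = -134 + 18*(-113) = -134 - 2034 = -2168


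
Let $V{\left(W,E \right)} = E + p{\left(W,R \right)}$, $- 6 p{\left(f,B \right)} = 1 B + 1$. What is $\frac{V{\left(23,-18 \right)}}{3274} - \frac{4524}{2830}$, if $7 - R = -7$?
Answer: $- \frac{14869591}{9265420} \approx -1.6048$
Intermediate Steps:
$R = 14$ ($R = 7 - -7 = 7 + 7 = 14$)
$p{\left(f,B \right)} = - \frac{1}{6} - \frac{B}{6}$ ($p{\left(f,B \right)} = - \frac{1 B + 1}{6} = - \frac{B + 1}{6} = - \frac{1 + B}{6} = - \frac{1}{6} - \frac{B}{6}$)
$V{\left(W,E \right)} = - \frac{5}{2} + E$ ($V{\left(W,E \right)} = E - \frac{5}{2} = - \frac{5}{2} + E$)
$\frac{V{\left(23,-18 \right)}}{3274} - \frac{4524}{2830} = \frac{- \frac{5}{2} - 18}{3274} - \frac{4524}{2830} = \left(- \frac{41}{2}\right) \frac{1}{3274} - \frac{2262}{1415} = - \frac{41}{6548} - \frac{2262}{1415} = - \frac{14869591}{9265420}$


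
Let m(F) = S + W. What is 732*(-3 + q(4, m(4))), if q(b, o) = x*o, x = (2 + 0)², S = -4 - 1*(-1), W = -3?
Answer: -19764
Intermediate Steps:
S = -3 (S = -4 + 1 = -3)
x = 4 (x = 2² = 4)
m(F) = -6 (m(F) = -3 - 3 = -6)
q(b, o) = 4*o
732*(-3 + q(4, m(4))) = 732*(-3 + 4*(-6)) = 732*(-3 - 24) = 732*(-27) = -19764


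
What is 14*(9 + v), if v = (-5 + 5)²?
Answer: 126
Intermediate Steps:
v = 0 (v = 0² = 0)
14*(9 + v) = 14*(9 + 0) = 14*9 = 126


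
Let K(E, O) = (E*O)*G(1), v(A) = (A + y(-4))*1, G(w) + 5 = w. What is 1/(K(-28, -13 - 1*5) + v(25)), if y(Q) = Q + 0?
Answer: -1/1995 ≈ -0.00050125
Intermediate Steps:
y(Q) = Q
G(w) = -5 + w
v(A) = -4 + A (v(A) = (A - 4)*1 = (-4 + A)*1 = -4 + A)
K(E, O) = -4*E*O (K(E, O) = (E*O)*(-5 + 1) = (E*O)*(-4) = -4*E*O)
1/(K(-28, -13 - 1*5) + v(25)) = 1/(-4*(-28)*(-13 - 1*5) + (-4 + 25)) = 1/(-4*(-28)*(-13 - 5) + 21) = 1/(-4*(-28)*(-18) + 21) = 1/(-2016 + 21) = 1/(-1995) = -1/1995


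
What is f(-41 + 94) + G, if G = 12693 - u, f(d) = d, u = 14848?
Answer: -2102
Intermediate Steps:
G = -2155 (G = 12693 - 1*14848 = 12693 - 14848 = -2155)
f(-41 + 94) + G = (-41 + 94) - 2155 = 53 - 2155 = -2102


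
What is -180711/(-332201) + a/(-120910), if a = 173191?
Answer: -35684456381/40166422910 ≈ -0.88842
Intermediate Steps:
-180711/(-332201) + a/(-120910) = -180711/(-332201) + 173191/(-120910) = -180711*(-1/332201) + 173191*(-1/120910) = 180711/332201 - 173191/120910 = -35684456381/40166422910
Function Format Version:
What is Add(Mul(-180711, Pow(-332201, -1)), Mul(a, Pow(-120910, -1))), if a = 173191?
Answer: Rational(-35684456381, 40166422910) ≈ -0.88842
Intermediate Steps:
Add(Mul(-180711, Pow(-332201, -1)), Mul(a, Pow(-120910, -1))) = Add(Mul(-180711, Pow(-332201, -1)), Mul(173191, Pow(-120910, -1))) = Add(Mul(-180711, Rational(-1, 332201)), Mul(173191, Rational(-1, 120910))) = Add(Rational(180711, 332201), Rational(-173191, 120910)) = Rational(-35684456381, 40166422910)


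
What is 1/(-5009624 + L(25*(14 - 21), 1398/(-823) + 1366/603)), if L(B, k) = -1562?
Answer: -1/5011186 ≈ -1.9955e-7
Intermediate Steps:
1/(-5009624 + L(25*(14 - 21), 1398/(-823) + 1366/603)) = 1/(-5009624 - 1562) = 1/(-5011186) = -1/5011186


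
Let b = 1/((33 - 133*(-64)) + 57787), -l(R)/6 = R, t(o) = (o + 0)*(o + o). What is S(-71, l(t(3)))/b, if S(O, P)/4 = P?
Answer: -28655424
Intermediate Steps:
t(o) = 2*o² (t(o) = o*(2*o) = 2*o²)
l(R) = -6*R
S(O, P) = 4*P
b = 1/66332 (b = 1/((33 + 8512) + 57787) = 1/(8545 + 57787) = 1/66332 ≈ 1.5076e-5)
S(-71, l(t(3)))/b = (4*(-12*3²))/(1/66332) = (4*(-12*9))*66332 = (4*(-6*18))*66332 = (4*(-108))*66332 = -432*66332 = -28655424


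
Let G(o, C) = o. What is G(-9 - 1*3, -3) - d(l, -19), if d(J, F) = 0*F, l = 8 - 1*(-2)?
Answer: -12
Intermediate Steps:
l = 10 (l = 8 + 2 = 10)
d(J, F) = 0
G(-9 - 1*3, -3) - d(l, -19) = (-9 - 1*3) - 1*0 = (-9 - 3) + 0 = -12 + 0 = -12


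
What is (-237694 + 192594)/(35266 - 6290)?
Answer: -11275/7244 ≈ -1.5565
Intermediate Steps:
(-237694 + 192594)/(35266 - 6290) = -45100/28976 = -45100*1/28976 = -11275/7244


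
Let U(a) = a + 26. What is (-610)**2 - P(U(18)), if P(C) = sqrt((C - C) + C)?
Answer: 372100 - 2*sqrt(11) ≈ 3.7209e+5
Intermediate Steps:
U(a) = 26 + a
P(C) = sqrt(C) (P(C) = sqrt(0 + C) = sqrt(C))
(-610)**2 - P(U(18)) = (-610)**2 - sqrt(26 + 18) = 372100 - sqrt(44) = 372100 - 2*sqrt(11)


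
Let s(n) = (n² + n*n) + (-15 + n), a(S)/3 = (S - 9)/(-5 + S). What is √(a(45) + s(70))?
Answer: 9*√12170/10 ≈ 99.286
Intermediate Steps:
a(S) = 3*(-9 + S)/(-5 + S) (a(S) = 3*((S - 9)/(-5 + S)) = 3*((-9 + S)/(-5 + S)) = 3*(-9 + S)/(-5 + S))
s(n) = -15 + n + 2*n² (s(n) = (n² + n²) + (-15 + n) = 2*n² + (-15 + n) = -15 + n + 2*n²)
√(a(45) + s(70)) = √(3*(-9 + 45)/(-5 + 45) + (-15 + 70 + 2*70²)) = √(3*36/40 + (-15 + 70 + 2*4900)) = √(3*(1/40)*36 + (-15 + 70 + 9800)) = √(27/10 + 9855) = √(98577/10) = 9*√12170/10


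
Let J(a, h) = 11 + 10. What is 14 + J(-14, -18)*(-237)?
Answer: -4963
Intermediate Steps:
J(a, h) = 21
14 + J(-14, -18)*(-237) = 14 + 21*(-237) = 14 - 4977 = -4963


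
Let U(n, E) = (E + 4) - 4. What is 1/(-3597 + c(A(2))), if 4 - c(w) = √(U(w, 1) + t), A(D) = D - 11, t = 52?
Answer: -3593/12909596 + √53/12909596 ≈ -0.00027776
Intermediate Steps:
U(n, E) = E (U(n, E) = (4 + E) - 4 = E)
A(D) = -11 + D
c(w) = 4 - √53 (c(w) = 4 - √(1 + 52) = 4 - √53)
1/(-3597 + c(A(2))) = 1/(-3597 + (4 - √53)) = 1/(-3593 - √53)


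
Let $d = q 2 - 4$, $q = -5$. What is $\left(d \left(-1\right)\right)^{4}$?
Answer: $38416$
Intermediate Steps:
$d = -14$ ($d = \left(-5\right) 2 - 4 = -10 - 4 = -14$)
$\left(d \left(-1\right)\right)^{4} = \left(\left(-14\right) \left(-1\right)\right)^{4} = 14^{4} = 38416$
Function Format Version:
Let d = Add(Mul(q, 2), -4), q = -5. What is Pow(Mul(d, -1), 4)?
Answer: 38416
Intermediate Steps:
d = -14 (d = Add(Mul(-5, 2), -4) = Add(-10, -4) = -14)
Pow(Mul(d, -1), 4) = Pow(Mul(-14, -1), 4) = Pow(14, 4) = 38416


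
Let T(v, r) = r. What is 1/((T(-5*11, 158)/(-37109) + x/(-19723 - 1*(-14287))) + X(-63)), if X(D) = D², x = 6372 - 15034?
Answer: 100862262/400482607513 ≈ 0.00025185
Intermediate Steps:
x = -8662
1/((T(-5*11, 158)/(-37109) + x/(-19723 - 1*(-14287))) + X(-63)) = 1/((158/(-37109) - 8662/(-19723 - 1*(-14287))) + (-63)²) = 1/((158*(-1/37109) - 8662/(-19723 + 14287)) + 3969) = 1/((-158/37109 - 8662/(-5436)) + 3969) = 1/((-158/37109 - 8662*(-1/5436)) + 3969) = 1/((-158/37109 + 4331/2718) + 3969) = 1/(160289635/100862262 + 3969) = 1/(400482607513/100862262) = 100862262/400482607513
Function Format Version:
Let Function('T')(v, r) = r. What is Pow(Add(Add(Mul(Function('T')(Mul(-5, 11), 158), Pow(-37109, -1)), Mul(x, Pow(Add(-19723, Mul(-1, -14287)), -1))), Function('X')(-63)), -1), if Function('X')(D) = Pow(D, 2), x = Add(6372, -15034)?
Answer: Rational(100862262, 400482607513) ≈ 0.00025185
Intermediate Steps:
x = -8662
Pow(Add(Add(Mul(Function('T')(Mul(-5, 11), 158), Pow(-37109, -1)), Mul(x, Pow(Add(-19723, Mul(-1, -14287)), -1))), Function('X')(-63)), -1) = Pow(Add(Add(Mul(158, Pow(-37109, -1)), Mul(-8662, Pow(Add(-19723, Mul(-1, -14287)), -1))), Pow(-63, 2)), -1) = Pow(Add(Add(Mul(158, Rational(-1, 37109)), Mul(-8662, Pow(Add(-19723, 14287), -1))), 3969), -1) = Pow(Add(Add(Rational(-158, 37109), Mul(-8662, Pow(-5436, -1))), 3969), -1) = Pow(Add(Add(Rational(-158, 37109), Mul(-8662, Rational(-1, 5436))), 3969), -1) = Pow(Add(Add(Rational(-158, 37109), Rational(4331, 2718)), 3969), -1) = Pow(Add(Rational(160289635, 100862262), 3969), -1) = Pow(Rational(400482607513, 100862262), -1) = Rational(100862262, 400482607513)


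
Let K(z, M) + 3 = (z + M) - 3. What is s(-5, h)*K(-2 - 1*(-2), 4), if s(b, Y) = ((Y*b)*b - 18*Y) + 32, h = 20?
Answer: -344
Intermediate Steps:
s(b, Y) = 32 - 18*Y + Y*b² (s(b, Y) = (Y*b² - 18*Y) + 32 = (-18*Y + Y*b²) + 32 = 32 - 18*Y + Y*b²)
K(z, M) = -6 + M + z (K(z, M) = -3 + ((z + M) - 3) = -3 + ((M + z) - 3) = -3 + (-3 + M + z) = -6 + M + z)
s(-5, h)*K(-2 - 1*(-2), 4) = (32 - 18*20 + 20*(-5)²)*(-6 + 4 + (-2 - 1*(-2))) = (32 - 360 + 20*25)*(-6 + 4 + (-2 + 2)) = (32 - 360 + 500)*(-6 + 4 + 0) = 172*(-2) = -344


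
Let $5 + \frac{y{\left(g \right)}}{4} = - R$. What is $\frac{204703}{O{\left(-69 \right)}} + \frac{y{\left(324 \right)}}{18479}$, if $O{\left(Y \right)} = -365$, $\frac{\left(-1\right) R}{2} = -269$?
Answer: $- \frac{3783499517}{6744835} \approx -560.95$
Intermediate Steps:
$R = 538$ ($R = \left(-2\right) \left(-269\right) = 538$)
$y{\left(g \right)} = -2172$ ($y{\left(g \right)} = -20 + 4 \left(\left(-1\right) 538\right) = -20 + 4 \left(-538\right) = -20 - 2152 = -2172$)
$\frac{204703}{O{\left(-69 \right)}} + \frac{y{\left(324 \right)}}{18479} = \frac{204703}{-365} - \frac{2172}{18479} = 204703 \left(- \frac{1}{365}\right) - \frac{2172}{18479} = - \frac{204703}{365} - \frac{2172}{18479} = - \frac{3783499517}{6744835}$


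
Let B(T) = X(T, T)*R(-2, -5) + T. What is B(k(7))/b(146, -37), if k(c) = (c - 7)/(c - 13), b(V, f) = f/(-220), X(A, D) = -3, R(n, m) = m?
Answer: 3300/37 ≈ 89.189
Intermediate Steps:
b(V, f) = -f/220 (b(V, f) = f*(-1/220) = -f/220)
k(c) = (-7 + c)/(-13 + c)
B(T) = 15 + T (B(T) = -3*(-5) + T = 15 + T)
B(k(7))/b(146, -37) = (15 + (-7 + 7)/(-13 + 7))/((-1/220*(-37))) = (15 + 0/(-6))/(37/220) = (15 - 1/6*0)*(220/37) = (15 + 0)*(220/37) = 15*(220/37) = 3300/37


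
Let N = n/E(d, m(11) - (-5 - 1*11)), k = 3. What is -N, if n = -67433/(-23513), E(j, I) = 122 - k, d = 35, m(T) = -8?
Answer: -67433/2798047 ≈ -0.024100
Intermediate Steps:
E(j, I) = 119 (E(j, I) = 122 - 1*3 = 122 - 3 = 119)
n = 67433/23513 (n = -67433*(-1/23513) = 67433/23513 ≈ 2.8679)
N = 67433/2798047 (N = (67433/23513)/119 = (67433/23513)*(1/119) = 67433/2798047 ≈ 0.024100)
-N = -1*67433/2798047 = -67433/2798047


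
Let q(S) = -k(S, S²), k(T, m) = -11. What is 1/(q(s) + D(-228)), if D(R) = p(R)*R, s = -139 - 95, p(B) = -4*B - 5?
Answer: -1/206785 ≈ -4.8359e-6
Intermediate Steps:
p(B) = -5 - 4*B
s = -234
q(S) = 11 (q(S) = -1*(-11) = 11)
D(R) = R*(-5 - 4*R) (D(R) = (-5 - 4*R)*R = R*(-5 - 4*R))
1/(q(s) + D(-228)) = 1/(11 - 1*(-228)*(5 + 4*(-228))) = 1/(11 - 1*(-228)*(5 - 912)) = 1/(11 - 1*(-228)*(-907)) = 1/(11 - 206796) = 1/(-206785) = -1/206785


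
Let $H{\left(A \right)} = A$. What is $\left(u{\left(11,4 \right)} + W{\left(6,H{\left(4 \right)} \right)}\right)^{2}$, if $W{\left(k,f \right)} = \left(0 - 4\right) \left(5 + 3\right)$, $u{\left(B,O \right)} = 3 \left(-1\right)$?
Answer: $1225$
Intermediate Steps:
$u{\left(B,O \right)} = -3$
$W{\left(k,f \right)} = -32$ ($W{\left(k,f \right)} = \left(-4\right) 8 = -32$)
$\left(u{\left(11,4 \right)} + W{\left(6,H{\left(4 \right)} \right)}\right)^{2} = \left(-3 - 32\right)^{2} = \left(-35\right)^{2} = 1225$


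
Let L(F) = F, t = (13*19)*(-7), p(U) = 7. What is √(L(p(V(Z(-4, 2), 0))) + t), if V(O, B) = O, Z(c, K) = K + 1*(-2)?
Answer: I*√1722 ≈ 41.497*I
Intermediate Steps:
Z(c, K) = -2 + K (Z(c, K) = K - 2 = -2 + K)
t = -1729 (t = 247*(-7) = -1729)
√(L(p(V(Z(-4, 2), 0))) + t) = √(7 - 1729) = √(-1722) = I*√1722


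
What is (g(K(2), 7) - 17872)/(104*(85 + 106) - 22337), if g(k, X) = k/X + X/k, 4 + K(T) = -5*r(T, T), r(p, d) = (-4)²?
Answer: 214609/29676 ≈ 7.2317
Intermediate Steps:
r(p, d) = 16
K(T) = -84 (K(T) = -4 - 5*16 = -4 - 80 = -84)
g(k, X) = X/k + k/X
(g(K(2), 7) - 17872)/(104*(85 + 106) - 22337) = ((7/(-84) - 84/7) - 17872)/(104*(85 + 106) - 22337) = ((7*(-1/84) - 84*⅐) - 17872)/(104*191 - 22337) = ((-1/12 - 12) - 17872)/(19864 - 22337) = (-145/12 - 17872)/(-2473) = -214609/12*(-1/2473) = 214609/29676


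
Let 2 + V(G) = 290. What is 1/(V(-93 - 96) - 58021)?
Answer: -1/57733 ≈ -1.7321e-5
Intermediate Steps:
V(G) = 288 (V(G) = -2 + 290 = 288)
1/(V(-93 - 96) - 58021) = 1/(288 - 58021) = 1/(-57733) = -1/57733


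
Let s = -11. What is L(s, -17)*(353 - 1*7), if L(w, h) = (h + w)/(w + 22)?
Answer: -9688/11 ≈ -880.73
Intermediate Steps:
L(w, h) = (h + w)/(22 + w)
L(s, -17)*(353 - 1*7) = ((-17 - 11)/(22 - 11))*(353 - 1*7) = (-28/11)*(353 - 7) = ((1/11)*(-28))*346 = -28/11*346 = -9688/11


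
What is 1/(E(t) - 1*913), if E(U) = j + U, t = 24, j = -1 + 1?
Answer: -1/889 ≈ -0.0011249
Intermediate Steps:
j = 0
E(U) = U (E(U) = 0 + U = U)
1/(E(t) - 1*913) = 1/(24 - 1*913) = 1/(24 - 913) = 1/(-889) = -1/889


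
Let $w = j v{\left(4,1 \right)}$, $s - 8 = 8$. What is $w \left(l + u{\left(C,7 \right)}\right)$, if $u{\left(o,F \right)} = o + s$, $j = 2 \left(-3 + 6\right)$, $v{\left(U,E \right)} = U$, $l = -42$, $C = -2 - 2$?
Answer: $-720$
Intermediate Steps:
$s = 16$ ($s = 8 + 8 = 16$)
$C = -4$ ($C = -2 - 2 = -4$)
$j = 6$ ($j = 2 \cdot 3 = 6$)
$u{\left(o,F \right)} = 16 + o$ ($u{\left(o,F \right)} = o + 16 = 16 + o$)
$w = 24$ ($w = 6 \cdot 4 = 24$)
$w \left(l + u{\left(C,7 \right)}\right) = 24 \left(-42 + \left(16 - 4\right)\right) = 24 \left(-42 + 12\right) = 24 \left(-30\right) = -720$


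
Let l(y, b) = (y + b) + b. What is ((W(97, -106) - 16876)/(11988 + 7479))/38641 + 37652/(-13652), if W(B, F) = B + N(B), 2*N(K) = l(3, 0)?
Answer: -4720496693279/1711561130874 ≈ -2.7580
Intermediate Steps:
l(y, b) = y + 2*b (l(y, b) = (b + y) + b = y + 2*b)
N(K) = 3/2 (N(K) = (3 + 2*0)/2 = (3 + 0)/2 = (½)*3 = 3/2)
W(B, F) = 3/2 + B (W(B, F) = B + 3/2 = 3/2 + B)
((W(97, -106) - 16876)/(11988 + 7479))/38641 + 37652/(-13652) = (((3/2 + 97) - 16876)/(11988 + 7479))/38641 + 37652/(-13652) = ((197/2 - 16876)/19467)*(1/38641) + 37652*(-1/13652) = -33555/2*1/19467*(1/38641) - 9413/3413 = -11185/12978*1/38641 - 9413/3413 = -11185/501482898 - 9413/3413 = -4720496693279/1711561130874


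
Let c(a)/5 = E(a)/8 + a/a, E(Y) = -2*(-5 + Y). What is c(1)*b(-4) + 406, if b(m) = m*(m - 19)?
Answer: 1326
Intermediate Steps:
E(Y) = 10 - 2*Y
c(a) = 45/4 - 5*a/4 (c(a) = 5*((10 - 2*a)/8 + a/a) = 5*((10 - 2*a)*(1/8) + 1) = 5*((5/4 - a/4) + 1) = 5*(9/4 - a/4) = 45/4 - 5*a/4)
b(m) = m*(-19 + m)
c(1)*b(-4) + 406 = (45/4 - 5/4*1)*(-4*(-19 - 4)) + 406 = (45/4 - 5/4)*(-4*(-23)) + 406 = 10*92 + 406 = 920 + 406 = 1326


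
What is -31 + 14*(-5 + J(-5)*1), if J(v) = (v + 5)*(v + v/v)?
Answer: -101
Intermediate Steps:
J(v) = (1 + v)*(5 + v) (J(v) = (5 + v)*(v + 1) = (5 + v)*(1 + v) = (1 + v)*(5 + v))
-31 + 14*(-5 + J(-5)*1) = -31 + 14*(-5 + (5 + (-5)**2 + 6*(-5))*1) = -31 + 14*(-5 + (5 + 25 - 30)*1) = -31 + 14*(-5 + 0*1) = -31 + 14*(-5 + 0) = -31 + 14*(-5) = -31 - 70 = -101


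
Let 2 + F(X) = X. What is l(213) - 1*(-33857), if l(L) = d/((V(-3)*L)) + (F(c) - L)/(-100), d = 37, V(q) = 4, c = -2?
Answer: 360600623/10650 ≈ 33859.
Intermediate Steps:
F(X) = -2 + X
l(L) = 1/25 + L/100 + 37/(4*L) (l(L) = 37/((4*L)) + ((-2 - 2) - L)/(-100) = 37*(1/(4*L)) + (-4 - L)*(-1/100) = 37/(4*L) + (1/25 + L/100) = 1/25 + L/100 + 37/(4*L))
l(213) - 1*(-33857) = (1/100)*(925 + 213*(4 + 213))/213 - 1*(-33857) = (1/100)*(1/213)*(925 + 213*217) + 33857 = (1/100)*(1/213)*(925 + 46221) + 33857 = (1/100)*(1/213)*47146 + 33857 = 23573/10650 + 33857 = 360600623/10650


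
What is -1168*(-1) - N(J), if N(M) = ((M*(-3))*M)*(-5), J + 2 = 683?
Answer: -6955247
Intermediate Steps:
J = 681 (J = -2 + 683 = 681)
N(M) = 15*M² (N(M) = ((-3*M)*M)*(-5) = -3*M²*(-5) = 15*M²)
-1168*(-1) - N(J) = -1168*(-1) - 15*681² = 1168 - 15*463761 = 1168 - 1*6956415 = 1168 - 6956415 = -6955247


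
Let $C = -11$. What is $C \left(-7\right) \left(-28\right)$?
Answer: $-2156$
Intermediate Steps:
$C \left(-7\right) \left(-28\right) = \left(-11\right) \left(-7\right) \left(-28\right) = 77 \left(-28\right) = -2156$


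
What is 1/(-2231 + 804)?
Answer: -1/1427 ≈ -0.00070077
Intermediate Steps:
1/(-2231 + 804) = 1/(-1427) = -1/1427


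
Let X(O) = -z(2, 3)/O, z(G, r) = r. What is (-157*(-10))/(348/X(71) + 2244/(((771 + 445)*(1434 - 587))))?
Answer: -36750560/192788237 ≈ -0.19063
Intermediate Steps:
X(O) = -3/O
(-157*(-10))/(348/X(71) + 2244/(((771 + 445)*(1434 - 587)))) = (-157*(-10))/(348/((-3/71)) + 2244/(((771 + 445)*(1434 - 587)))) = 1570/(348/((-3*1/71)) + 2244/((1216*847))) = 1570/(348/(-3/71) + 2244/1029952) = 1570/(348*(-71/3) + 2244*(1/1029952)) = 1570/(-8236 + 51/23408) = 1570/(-192788237/23408) = 1570*(-23408/192788237) = -36750560/192788237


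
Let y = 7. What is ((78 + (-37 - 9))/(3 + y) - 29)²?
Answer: 16641/25 ≈ 665.64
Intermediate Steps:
((78 + (-37 - 9))/(3 + y) - 29)² = ((78 + (-37 - 9))/(3 + 7) - 29)² = ((78 - 46)/10 - 29)² = (32*(⅒) - 29)² = (16/5 - 29)² = (-129/5)² = 16641/25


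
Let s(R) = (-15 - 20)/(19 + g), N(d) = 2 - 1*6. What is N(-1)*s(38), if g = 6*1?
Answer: 28/5 ≈ 5.6000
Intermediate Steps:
g = 6
N(d) = -4 (N(d) = 2 - 6 = -4)
s(R) = -7/5 (s(R) = (-15 - 20)/(19 + 6) = -35/25 = -35*1/25 = -7/5)
N(-1)*s(38) = -4*(-7/5) = 28/5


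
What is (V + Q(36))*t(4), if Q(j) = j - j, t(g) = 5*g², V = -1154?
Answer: -92320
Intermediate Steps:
Q(j) = 0
(V + Q(36))*t(4) = (-1154 + 0)*(5*4²) = -5770*16 = -1154*80 = -92320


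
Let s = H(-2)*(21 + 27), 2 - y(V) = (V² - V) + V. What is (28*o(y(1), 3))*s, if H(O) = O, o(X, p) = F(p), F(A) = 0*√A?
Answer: 0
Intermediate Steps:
y(V) = 2 - V² (y(V) = 2 - ((V² - V) + V) = 2 - V²)
F(A) = 0
o(X, p) = 0
s = -96 (s = -2*(21 + 27) = -2*48 = -96)
(28*o(y(1), 3))*s = (28*0)*(-96) = 0*(-96) = 0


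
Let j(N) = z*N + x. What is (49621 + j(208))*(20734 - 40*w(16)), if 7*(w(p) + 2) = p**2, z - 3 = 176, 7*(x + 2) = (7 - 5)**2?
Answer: 82353181138/49 ≈ 1.6807e+9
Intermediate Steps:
x = -10/7 (x = -2 + (7 - 5)**2/7 = -2 + (1/7)*2**2 = -2 + (1/7)*4 = -2 + 4/7 = -10/7 ≈ -1.4286)
z = 179 (z = 3 + 176 = 179)
w(p) = -2 + p**2/7
j(N) = -10/7 + 179*N (j(N) = 179*N - 10/7 = -10/7 + 179*N)
(49621 + j(208))*(20734 - 40*w(16)) = (49621 + (-10/7 + 179*208))*(20734 - 40*(-2 + (1/7)*16**2)) = (49621 + (-10/7 + 37232))*(20734 - 40*(-2 + (1/7)*256)) = (49621 + 260614/7)*(20734 - 40*(-2 + 256/7)) = 607961*(20734 - 40*242/7)/7 = 607961*(20734 - 9680/7)/7 = (607961/7)*(135458/7) = 82353181138/49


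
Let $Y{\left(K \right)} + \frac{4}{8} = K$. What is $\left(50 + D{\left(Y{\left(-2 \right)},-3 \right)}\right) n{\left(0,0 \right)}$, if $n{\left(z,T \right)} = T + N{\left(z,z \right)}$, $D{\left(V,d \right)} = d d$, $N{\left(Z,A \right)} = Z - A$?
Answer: $0$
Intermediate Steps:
$Y{\left(K \right)} = - \frac{1}{2} + K$
$D{\left(V,d \right)} = d^{2}$
$n{\left(z,T \right)} = T$ ($n{\left(z,T \right)} = T + \left(z - z\right) = T + 0 = T$)
$\left(50 + D{\left(Y{\left(-2 \right)},-3 \right)}\right) n{\left(0,0 \right)} = \left(50 + \left(-3\right)^{2}\right) 0 = \left(50 + 9\right) 0 = 59 \cdot 0 = 0$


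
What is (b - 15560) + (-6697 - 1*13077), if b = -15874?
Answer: -51208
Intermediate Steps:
(b - 15560) + (-6697 - 1*13077) = (-15874 - 15560) + (-6697 - 1*13077) = -31434 + (-6697 - 13077) = -31434 - 19774 = -51208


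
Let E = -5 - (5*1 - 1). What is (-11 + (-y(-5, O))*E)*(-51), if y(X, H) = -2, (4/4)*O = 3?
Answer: 1479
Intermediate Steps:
O = 3
E = -9 (E = -5 - (5 - 1) = -5 - 1*4 = -5 - 4 = -9)
(-11 + (-y(-5, O))*E)*(-51) = (-11 - 1*(-2)*(-9))*(-51) = (-11 + 2*(-9))*(-51) = (-11 - 18)*(-51) = -29*(-51) = 1479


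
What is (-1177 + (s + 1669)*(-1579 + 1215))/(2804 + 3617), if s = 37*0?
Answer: -608693/6421 ≈ -94.797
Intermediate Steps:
s = 0
(-1177 + (s + 1669)*(-1579 + 1215))/(2804 + 3617) = (-1177 + (0 + 1669)*(-1579 + 1215))/(2804 + 3617) = (-1177 + 1669*(-364))/6421 = (-1177 - 607516)*(1/6421) = -608693*1/6421 = -608693/6421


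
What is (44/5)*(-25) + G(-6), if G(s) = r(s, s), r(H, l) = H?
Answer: -226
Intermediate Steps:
G(s) = s
(44/5)*(-25) + G(-6) = (44/5)*(-25) - 6 = -220 - 6 = -226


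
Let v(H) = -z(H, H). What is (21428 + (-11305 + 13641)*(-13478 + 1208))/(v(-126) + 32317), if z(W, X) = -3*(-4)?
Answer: -28641292/32305 ≈ -886.59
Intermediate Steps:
z(W, X) = 12
v(H) = -12 (v(H) = -1*12 = -12)
(21428 + (-11305 + 13641)*(-13478 + 1208))/(v(-126) + 32317) = (21428 + (-11305 + 13641)*(-13478 + 1208))/(-12 + 32317) = (21428 + 2336*(-12270))/32305 = (21428 - 28662720)*(1/32305) = -28641292*1/32305 = -28641292/32305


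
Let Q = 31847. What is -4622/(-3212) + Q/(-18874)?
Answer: -1882117/7577911 ≈ -0.24837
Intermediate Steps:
-4622/(-3212) + Q/(-18874) = -4622/(-3212) + 31847/(-18874) = -4622*(-1/3212) + 31847*(-1/18874) = 2311/1606 - 31847/18874 = -1882117/7577911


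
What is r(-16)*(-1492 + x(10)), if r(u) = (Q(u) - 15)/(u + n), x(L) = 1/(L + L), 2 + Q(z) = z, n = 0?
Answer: -984687/320 ≈ -3077.1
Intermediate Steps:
Q(z) = -2 + z
x(L) = 1/(2*L)
r(u) = (-17 + u)/u (r(u) = ((-2 + u) - 15)/(u + 0) = (-17 + u)/u)
r(-16)*(-1492 + x(10)) = ((-17 - 16)/(-16))*(-1492 + (½)/10) = (-1/16*(-33))*(-1492 + (½)*(⅒)) = 33*(-1492 + 1/20)/16 = (33/16)*(-29839/20) = -984687/320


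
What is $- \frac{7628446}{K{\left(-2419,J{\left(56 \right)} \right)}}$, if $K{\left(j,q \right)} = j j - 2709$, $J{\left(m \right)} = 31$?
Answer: $- \frac{3814223}{2924426} \approx -1.3043$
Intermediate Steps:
$K{\left(j,q \right)} = -2709 + j^{2}$ ($K{\left(j,q \right)} = j^{2} - 2709 = -2709 + j^{2}$)
$- \frac{7628446}{K{\left(-2419,J{\left(56 \right)} \right)}} = - \frac{7628446}{-2709 + \left(-2419\right)^{2}} = - \frac{7628446}{-2709 + 5851561} = - \frac{7628446}{5848852} = \left(-7628446\right) \frac{1}{5848852} = - \frac{3814223}{2924426}$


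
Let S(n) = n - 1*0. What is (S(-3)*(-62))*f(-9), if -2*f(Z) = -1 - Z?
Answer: -744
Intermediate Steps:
f(Z) = ½ + Z/2 (f(Z) = -(-1 - Z)/2 = ½ + Z/2)
S(n) = n (S(n) = n + 0 = n)
(S(-3)*(-62))*f(-9) = (-3*(-62))*(½ + (½)*(-9)) = 186*(½ - 9/2) = 186*(-4) = -744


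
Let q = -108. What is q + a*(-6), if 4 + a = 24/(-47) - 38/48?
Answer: -14323/188 ≈ -76.186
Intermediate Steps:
a = -5981/1128 (a = -4 + (24/(-47) - 38/48) = -4 + (24*(-1/47) - 38*1/48) = -4 + (-24/47 - 19/24) = -4 - 1469/1128 = -5981/1128 ≈ -5.3023)
q + a*(-6) = -108 - 5981/1128*(-6) = -108 + 5981/188 = -14323/188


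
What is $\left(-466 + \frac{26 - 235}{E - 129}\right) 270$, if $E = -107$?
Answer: $- \frac{14818545}{118} \approx -1.2558 \cdot 10^{5}$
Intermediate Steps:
$\left(-466 + \frac{26 - 235}{E - 129}\right) 270 = \left(-466 + \frac{26 - 235}{-107 - 129}\right) 270 = \left(-466 - \frac{209}{-236}\right) 270 = \left(-466 - - \frac{209}{236}\right) 270 = \left(-466 + \frac{209}{236}\right) 270 = \left(- \frac{109767}{236}\right) 270 = - \frac{14818545}{118}$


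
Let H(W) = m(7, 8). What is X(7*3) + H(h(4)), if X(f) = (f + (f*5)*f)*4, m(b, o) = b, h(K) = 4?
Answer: 8911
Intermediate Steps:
H(W) = 7
X(f) = 4*f + 20*f**2 (X(f) = (f + (5*f)*f)*4 = (f + 5*f**2)*4 = 4*f + 20*f**2)
X(7*3) + H(h(4)) = 4*(7*3)*(1 + 5*(7*3)) + 7 = 4*21*(1 + 5*21) + 7 = 4*21*(1 + 105) + 7 = 4*21*106 + 7 = 8904 + 7 = 8911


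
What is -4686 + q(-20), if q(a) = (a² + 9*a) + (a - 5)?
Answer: -4491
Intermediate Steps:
q(a) = -5 + a² + 10*a (q(a) = (a² + 9*a) + (-5 + a) = -5 + a² + 10*a)
-4686 + q(-20) = -4686 + (-5 + (-20)² + 10*(-20)) = -4686 + (-5 + 400 - 200) = -4686 + 195 = -4491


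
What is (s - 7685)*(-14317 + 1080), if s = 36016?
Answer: -375017447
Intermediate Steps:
(s - 7685)*(-14317 + 1080) = (36016 - 7685)*(-14317 + 1080) = 28331*(-13237) = -375017447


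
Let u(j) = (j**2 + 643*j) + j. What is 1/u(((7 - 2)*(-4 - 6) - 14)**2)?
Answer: 1/19415040 ≈ 5.1506e-8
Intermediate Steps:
u(j) = j**2 + 644*j
1/u(((7 - 2)*(-4 - 6) - 14)**2) = 1/(((7 - 2)*(-4 - 6) - 14)**2*(644 + ((7 - 2)*(-4 - 6) - 14)**2)) = 1/((5*(-10) - 14)**2*(644 + (5*(-10) - 14)**2)) = 1/((-50 - 14)**2*(644 + (-50 - 14)**2)) = 1/((-64)**2*(644 + (-64)**2)) = 1/(4096*(644 + 4096)) = 1/(4096*4740) = 1/19415040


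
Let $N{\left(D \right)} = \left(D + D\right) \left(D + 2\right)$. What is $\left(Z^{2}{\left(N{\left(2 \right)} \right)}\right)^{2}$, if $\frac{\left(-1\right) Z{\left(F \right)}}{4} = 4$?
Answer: $65536$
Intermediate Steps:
$N{\left(D \right)} = 2 D \left(2 + D\right)$
$Z{\left(F \right)} = -16$ ($Z{\left(F \right)} = \left(-4\right) 4 = -16$)
$\left(Z^{2}{\left(N{\left(2 \right)} \right)}\right)^{2} = \left(\left(-16\right)^{2}\right)^{2} = 256^{2} = 65536$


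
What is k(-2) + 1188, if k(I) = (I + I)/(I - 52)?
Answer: 32078/27 ≈ 1188.1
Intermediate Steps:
k(I) = 2*I/(-52 + I) (k(I) = (2*I)/(-52 + I) = 2*I/(-52 + I))
k(-2) + 1188 = 2*(-2)/(-52 - 2) + 1188 = 2*(-2)/(-54) + 1188 = 2*(-2)*(-1/54) + 1188 = 2/27 + 1188 = 32078/27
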